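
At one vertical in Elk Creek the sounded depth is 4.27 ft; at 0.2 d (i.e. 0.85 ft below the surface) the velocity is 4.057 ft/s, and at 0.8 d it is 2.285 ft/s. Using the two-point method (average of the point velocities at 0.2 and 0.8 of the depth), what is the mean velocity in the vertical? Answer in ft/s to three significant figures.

v̄ = (4.057 + 2.285) / 2 = 3.171 ft/s

3.17 ft/s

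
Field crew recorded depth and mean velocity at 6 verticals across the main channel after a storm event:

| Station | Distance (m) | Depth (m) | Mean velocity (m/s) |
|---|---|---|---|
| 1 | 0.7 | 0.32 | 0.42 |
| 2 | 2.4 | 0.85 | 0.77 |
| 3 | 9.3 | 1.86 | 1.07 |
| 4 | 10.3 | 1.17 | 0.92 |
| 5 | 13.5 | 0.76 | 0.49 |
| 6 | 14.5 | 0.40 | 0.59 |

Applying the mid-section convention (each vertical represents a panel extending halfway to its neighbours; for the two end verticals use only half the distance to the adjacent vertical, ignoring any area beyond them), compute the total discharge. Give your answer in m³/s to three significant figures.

w_1 = (2.4 − 0.7)/2 = 0.85 m; q_1 = 0.42 × 0.32 × 0.85 = 0.1142 m³/s
w_2 = (9.3 − 0.7)/2 = 4.3 m; q_2 = 0.77 × 0.85 × 4.3 = 2.814 m³/s
w_3 = (10.3 − 2.4)/2 = 3.95 m; q_3 = 1.07 × 1.86 × 3.95 = 7.861 m³/s
w_4 = (13.5 − 9.3)/2 = 2.1 m; q_4 = 0.92 × 1.17 × 2.1 = 2.260 m³/s
w_5 = (14.5 − 10.3)/2 = 2.1 m; q_5 = 0.49 × 0.76 × 2.1 = 0.7820 m³/s
w_6 = (14.5 − 13.5)/2 = 0.5 m; q_6 = 0.59 × 0.40 × 0.5 = 0.1180 m³/s
Q = Σ qᵢ = 13.95 m³/s

14.0 m³/s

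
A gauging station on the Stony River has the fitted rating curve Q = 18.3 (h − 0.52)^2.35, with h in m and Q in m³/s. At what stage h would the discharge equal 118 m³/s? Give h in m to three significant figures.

2.73 m

h − h₀ = (Q/C)^(1/b) = (118/18.3)^(1/2.35) = 2.210 m
h = 0.52 + 2.210 = 2.730 m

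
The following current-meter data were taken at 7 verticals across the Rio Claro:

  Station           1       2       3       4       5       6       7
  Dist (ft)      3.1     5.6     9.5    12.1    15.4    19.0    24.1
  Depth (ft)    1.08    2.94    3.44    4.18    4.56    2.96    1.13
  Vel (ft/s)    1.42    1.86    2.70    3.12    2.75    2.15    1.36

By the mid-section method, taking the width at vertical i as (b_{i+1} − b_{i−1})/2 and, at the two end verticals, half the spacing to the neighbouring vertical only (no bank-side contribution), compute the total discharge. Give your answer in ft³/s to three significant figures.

163 ft³/s

w_1 = (5.6 − 3.1)/2 = 1.25 ft; q_1 = 1.42 × 1.08 × 1.25 = 1.917 ft³/s
w_2 = (9.5 − 3.1)/2 = 3.2 ft; q_2 = 1.86 × 2.94 × 3.2 = 17.50 ft³/s
w_3 = (12.1 − 5.6)/2 = 3.25 ft; q_3 = 2.70 × 3.44 × 3.25 = 30.19 ft³/s
w_4 = (15.4 − 9.5)/2 = 2.95 ft; q_4 = 3.12 × 4.18 × 2.95 = 38.47 ft³/s
w_5 = (19.0 − 12.1)/2 = 3.45 ft; q_5 = 2.75 × 4.56 × 3.45 = 43.26 ft³/s
w_6 = (24.1 − 15.4)/2 = 4.35 ft; q_6 = 2.15 × 2.96 × 4.35 = 27.68 ft³/s
w_7 = (24.1 − 19.0)/2 = 2.55 ft; q_7 = 1.36 × 1.13 × 2.55 = 3.919 ft³/s
Q = Σ qᵢ = 162.9 ft³/s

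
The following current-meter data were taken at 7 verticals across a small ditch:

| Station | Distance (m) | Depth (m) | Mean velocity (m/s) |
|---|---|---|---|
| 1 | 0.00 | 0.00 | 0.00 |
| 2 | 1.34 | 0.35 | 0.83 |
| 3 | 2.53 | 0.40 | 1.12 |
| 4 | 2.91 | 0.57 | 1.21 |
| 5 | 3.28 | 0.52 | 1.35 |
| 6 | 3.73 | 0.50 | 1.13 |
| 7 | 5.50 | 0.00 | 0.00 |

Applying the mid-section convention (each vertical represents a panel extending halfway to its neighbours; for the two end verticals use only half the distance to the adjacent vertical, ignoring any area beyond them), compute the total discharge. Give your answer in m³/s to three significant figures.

1.89 m³/s

w_2 = (2.53 − 0.00)/2 = 1.265 m; q_2 = 0.83 × 0.35 × 1.265 = 0.3675 m³/s
w_3 = (2.91 − 1.34)/2 = 0.785 m; q_3 = 1.12 × 0.40 × 0.785 = 0.3517 m³/s
w_4 = (3.28 − 2.53)/2 = 0.375 m; q_4 = 1.21 × 0.57 × 0.375 = 0.2586 m³/s
w_5 = (3.73 − 2.91)/2 = 0.41 m; q_5 = 1.35 × 0.52 × 0.41 = 0.2878 m³/s
w_6 = (5.50 − 3.28)/2 = 1.11 m; q_6 = 1.13 × 0.50 × 1.11 = 0.6272 m³/s
Stations 1, 7 contribute zero (depth or velocity is 0).
Q = Σ qᵢ = 1.893 m³/s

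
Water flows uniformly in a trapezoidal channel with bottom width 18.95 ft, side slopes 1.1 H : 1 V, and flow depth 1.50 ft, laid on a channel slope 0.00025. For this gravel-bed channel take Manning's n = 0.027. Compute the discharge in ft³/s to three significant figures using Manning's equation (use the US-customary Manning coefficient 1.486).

A = (b + z·y)·y = (18.95 + 1.1×1.50)×1.50 = 30.90 ft²
P = b + 2y√(1+z²) = 18.95 + 2×1.50×√(1+1.1²) = 23.41 ft
R = A/P = 30.90/23.41 = 1.320 ft
Q = (1.486/n)·A·R^(2/3)·S^(1/2) = (1.486/0.027) × 30.90 × 1.320^(2/3) × 0.00025^(1/2) = 32.36 ft³/s

32.4 ft³/s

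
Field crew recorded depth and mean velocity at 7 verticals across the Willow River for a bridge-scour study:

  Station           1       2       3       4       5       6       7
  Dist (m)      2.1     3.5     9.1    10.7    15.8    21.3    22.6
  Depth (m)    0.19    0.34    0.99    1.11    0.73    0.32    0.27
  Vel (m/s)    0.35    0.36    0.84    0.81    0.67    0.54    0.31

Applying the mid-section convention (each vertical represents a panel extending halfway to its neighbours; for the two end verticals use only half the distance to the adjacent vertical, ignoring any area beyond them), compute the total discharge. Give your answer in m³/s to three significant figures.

w_1 = (3.5 − 2.1)/2 = 0.7 m; q_1 = 0.35 × 0.19 × 0.7 = 0.04655 m³/s
w_2 = (9.1 − 2.1)/2 = 3.5 m; q_2 = 0.36 × 0.34 × 3.5 = 0.4284 m³/s
w_3 = (10.7 − 3.5)/2 = 3.6 m; q_3 = 0.84 × 0.99 × 3.6 = 2.994 m³/s
w_4 = (15.8 − 9.1)/2 = 3.35 m; q_4 = 0.81 × 1.11 × 3.35 = 3.012 m³/s
w_5 = (21.3 − 10.7)/2 = 5.3 m; q_5 = 0.67 × 0.73 × 5.3 = 2.592 m³/s
w_6 = (22.6 − 15.8)/2 = 3.4 m; q_6 = 0.54 × 0.32 × 3.4 = 0.5875 m³/s
w_7 = (22.6 − 21.3)/2 = 0.65 m; q_7 = 0.31 × 0.27 × 0.65 = 0.05441 m³/s
Q = Σ qᵢ = 9.715 m³/s

9.71 m³/s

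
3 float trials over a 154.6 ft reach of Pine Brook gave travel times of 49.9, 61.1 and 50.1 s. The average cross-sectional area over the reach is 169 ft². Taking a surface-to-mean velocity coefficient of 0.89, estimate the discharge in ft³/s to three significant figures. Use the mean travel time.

433 ft³/s

t̄ = (49.9 + 61.1 + 50.1) / 3 = 53.7 s
v_surface = L / t̄ = 154.6 / 53.7 = 2.879 ft/s
v_mean = 0.89 × 2.879 = 2.562 ft/s
Q = A × v_mean = 169 × 2.562 = 433.0 ft³/s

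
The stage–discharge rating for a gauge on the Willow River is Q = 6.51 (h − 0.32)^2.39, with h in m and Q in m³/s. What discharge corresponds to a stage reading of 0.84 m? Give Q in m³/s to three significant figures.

Q = 6.51 × (0.84 − 0.32)^2.39 = 6.51 × 0.52^2.39 = 1.364 m³/s

1.36 m³/s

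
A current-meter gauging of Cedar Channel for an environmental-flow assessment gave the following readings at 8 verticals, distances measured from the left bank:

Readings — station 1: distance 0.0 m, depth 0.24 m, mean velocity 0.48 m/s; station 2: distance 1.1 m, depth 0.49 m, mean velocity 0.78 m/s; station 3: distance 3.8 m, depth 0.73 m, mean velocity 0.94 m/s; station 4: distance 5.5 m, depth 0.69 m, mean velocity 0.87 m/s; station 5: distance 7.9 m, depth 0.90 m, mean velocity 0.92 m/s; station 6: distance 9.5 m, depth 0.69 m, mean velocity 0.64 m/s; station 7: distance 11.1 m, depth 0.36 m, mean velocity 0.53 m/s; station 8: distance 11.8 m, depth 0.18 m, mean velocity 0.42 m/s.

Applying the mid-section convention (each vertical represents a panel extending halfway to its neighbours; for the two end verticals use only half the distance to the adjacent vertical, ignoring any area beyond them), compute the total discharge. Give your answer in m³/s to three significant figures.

w_1 = (1.1 − 0.0)/2 = 0.55 m; q_1 = 0.48 × 0.24 × 0.55 = 0.06336 m³/s
w_2 = (3.8 − 0.0)/2 = 1.9 m; q_2 = 0.78 × 0.49 × 1.9 = 0.7262 m³/s
w_3 = (5.5 − 1.1)/2 = 2.2 m; q_3 = 0.94 × 0.73 × 2.2 = 1.510 m³/s
w_4 = (7.9 − 3.8)/2 = 2.05 m; q_4 = 0.87 × 0.69 × 2.05 = 1.231 m³/s
w_5 = (9.5 − 5.5)/2 = 2 m; q_5 = 0.92 × 0.90 × 2 = 1.656 m³/s
w_6 = (11.1 − 7.9)/2 = 1.6 m; q_6 = 0.64 × 0.69 × 1.6 = 0.7066 m³/s
w_7 = (11.8 − 9.5)/2 = 1.15 m; q_7 = 0.53 × 0.36 × 1.15 = 0.2194 m³/s
w_8 = (11.8 − 11.1)/2 = 0.35 m; q_8 = 0.42 × 0.18 × 0.35 = 0.02646 m³/s
Q = Σ qᵢ = 6.138 m³/s

6.14 m³/s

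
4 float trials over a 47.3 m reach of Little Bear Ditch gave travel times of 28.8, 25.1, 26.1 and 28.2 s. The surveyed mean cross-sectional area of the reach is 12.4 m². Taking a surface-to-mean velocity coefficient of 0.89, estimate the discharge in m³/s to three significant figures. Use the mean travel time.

t̄ = (28.8 + 25.1 + 26.1 + 28.2) / 4 = 27.05 s
v_surface = L / t̄ = 47.3 / 27.05 = 1.749 m/s
v_mean = 0.89 × 1.749 = 1.556 m/s
Q = A × v_mean = 12.4 × 1.556 = 19.30 m³/s

19.3 m³/s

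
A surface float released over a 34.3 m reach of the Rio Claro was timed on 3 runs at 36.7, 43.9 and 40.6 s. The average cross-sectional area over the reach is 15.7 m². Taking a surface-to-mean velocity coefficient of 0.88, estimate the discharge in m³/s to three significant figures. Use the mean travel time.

11.7 m³/s

t̄ = (36.7 + 43.9 + 40.6) / 3 = 40.4 s
v_surface = L / t̄ = 34.3 / 40.4 = 0.8490 m/s
v_mean = 0.88 × 0.8490 = 0.7471 m/s
Q = A × v_mean = 15.7 × 0.7471 = 11.73 m³/s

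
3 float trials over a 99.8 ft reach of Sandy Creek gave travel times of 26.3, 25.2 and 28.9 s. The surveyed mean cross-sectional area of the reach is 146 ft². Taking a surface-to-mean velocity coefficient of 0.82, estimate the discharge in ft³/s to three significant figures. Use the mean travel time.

t̄ = (26.3 + 25.2 + 28.9) / 3 = 26.8 s
v_surface = L / t̄ = 99.8 / 26.8 = 3.724 ft/s
v_mean = 0.82 × 3.724 = 3.054 ft/s
Q = A × v_mean = 146 × 3.054 = 445.8 ft³/s

446 ft³/s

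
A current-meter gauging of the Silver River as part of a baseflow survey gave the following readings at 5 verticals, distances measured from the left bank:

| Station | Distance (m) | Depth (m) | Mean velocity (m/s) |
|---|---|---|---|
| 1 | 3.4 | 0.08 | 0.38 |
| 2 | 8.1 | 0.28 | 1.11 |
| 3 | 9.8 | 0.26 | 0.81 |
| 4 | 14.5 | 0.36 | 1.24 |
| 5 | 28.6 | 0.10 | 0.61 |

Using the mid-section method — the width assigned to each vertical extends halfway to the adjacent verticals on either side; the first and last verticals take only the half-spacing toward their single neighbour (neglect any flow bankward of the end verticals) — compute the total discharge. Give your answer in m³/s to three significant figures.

6.37 m³/s

w_1 = (8.1 − 3.4)/2 = 2.35 m; q_1 = 0.38 × 0.08 × 2.35 = 0.07144 m³/s
w_2 = (9.8 − 3.4)/2 = 3.2 m; q_2 = 1.11 × 0.28 × 3.2 = 0.9946 m³/s
w_3 = (14.5 − 8.1)/2 = 3.2 m; q_3 = 0.81 × 0.26 × 3.2 = 0.6739 m³/s
w_4 = (28.6 − 9.8)/2 = 9.4 m; q_4 = 1.24 × 0.36 × 9.4 = 4.196 m³/s
w_5 = (28.6 − 14.5)/2 = 7.05 m; q_5 = 0.61 × 0.10 × 7.05 = 0.4301 m³/s
Q = Σ qᵢ = 6.366 m³/s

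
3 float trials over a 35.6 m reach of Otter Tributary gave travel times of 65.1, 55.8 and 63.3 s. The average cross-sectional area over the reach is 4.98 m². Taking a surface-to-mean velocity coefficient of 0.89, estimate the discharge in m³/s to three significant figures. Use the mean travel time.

2.57 m³/s

t̄ = (65.1 + 55.8 + 63.3) / 3 = 61.4 s
v_surface = L / t̄ = 35.6 / 61.4 = 0.5798 m/s
v_mean = 0.89 × 0.5798 = 0.5160 m/s
Q = A × v_mean = 4.98 × 0.5160 = 2.570 m³/s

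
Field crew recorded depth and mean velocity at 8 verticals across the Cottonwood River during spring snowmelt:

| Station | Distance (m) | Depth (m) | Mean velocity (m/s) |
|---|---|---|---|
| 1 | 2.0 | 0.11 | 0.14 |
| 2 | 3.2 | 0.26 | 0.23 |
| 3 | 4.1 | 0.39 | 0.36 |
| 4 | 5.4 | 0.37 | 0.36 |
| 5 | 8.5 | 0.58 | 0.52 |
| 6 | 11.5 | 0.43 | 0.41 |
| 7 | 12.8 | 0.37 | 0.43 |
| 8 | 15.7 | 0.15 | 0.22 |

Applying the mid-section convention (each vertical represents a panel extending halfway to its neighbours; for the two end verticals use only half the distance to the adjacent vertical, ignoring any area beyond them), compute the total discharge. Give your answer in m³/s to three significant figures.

w_1 = (3.2 − 2.0)/2 = 0.6 m; q_1 = 0.14 × 0.11 × 0.6 = 0.009240 m³/s
w_2 = (4.1 − 2.0)/2 = 1.05 m; q_2 = 0.23 × 0.26 × 1.05 = 0.06279 m³/s
w_3 = (5.4 − 3.2)/2 = 1.1 m; q_3 = 0.36 × 0.39 × 1.1 = 0.1544 m³/s
w_4 = (8.5 − 4.1)/2 = 2.2 m; q_4 = 0.36 × 0.37 × 2.2 = 0.2930 m³/s
w_5 = (11.5 − 5.4)/2 = 3.05 m; q_5 = 0.52 × 0.58 × 3.05 = 0.9199 m³/s
w_6 = (12.8 − 8.5)/2 = 2.15 m; q_6 = 0.41 × 0.43 × 2.15 = 0.3790 m³/s
w_7 = (15.7 − 11.5)/2 = 2.1 m; q_7 = 0.43 × 0.37 × 2.1 = 0.3341 m³/s
w_8 = (15.7 − 12.8)/2 = 1.45 m; q_8 = 0.22 × 0.15 × 1.45 = 0.04785 m³/s
Q = Σ qᵢ = 2.200 m³/s

2.20 m³/s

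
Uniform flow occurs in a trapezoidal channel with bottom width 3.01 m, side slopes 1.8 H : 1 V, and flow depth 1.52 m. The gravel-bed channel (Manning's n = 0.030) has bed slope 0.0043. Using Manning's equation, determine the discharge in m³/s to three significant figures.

18.3 m³/s

A = (b + z·y)·y = (3.01 + 1.8×1.52)×1.52 = 8.734 m²
P = b + 2y√(1+z²) = 3.01 + 2×1.52×√(1+1.8²) = 9.270 m
R = A/P = 8.734/9.270 = 0.9422 m
Q = (1/n)·A·R^(2/3)·S^(1/2) = (1/0.030) × 8.734 × 0.9422^(2/3) × 0.0043^(1/2) = 18.35 m³/s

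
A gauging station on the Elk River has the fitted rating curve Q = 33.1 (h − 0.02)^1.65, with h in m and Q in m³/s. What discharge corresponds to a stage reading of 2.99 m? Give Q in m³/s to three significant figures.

199 m³/s

Q = 33.1 × (2.99 − 0.02)^1.65 = 33.1 × 2.97^1.65 = 199.5 m³/s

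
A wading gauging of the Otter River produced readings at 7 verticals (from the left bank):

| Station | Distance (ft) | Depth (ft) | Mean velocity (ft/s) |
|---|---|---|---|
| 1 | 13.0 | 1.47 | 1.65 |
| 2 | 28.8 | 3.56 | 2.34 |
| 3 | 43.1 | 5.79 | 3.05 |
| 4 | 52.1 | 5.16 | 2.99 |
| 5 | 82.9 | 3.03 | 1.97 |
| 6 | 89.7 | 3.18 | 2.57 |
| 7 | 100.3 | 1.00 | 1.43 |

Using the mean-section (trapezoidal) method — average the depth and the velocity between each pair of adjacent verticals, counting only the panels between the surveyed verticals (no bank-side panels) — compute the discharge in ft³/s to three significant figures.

813 ft³/s

Panel 1-2: Δb = 15.8 ft, d̄ = (1.47+3.56)/2 = 2.515, v̄ = (1.65+2.34)/2 = 1.995 → q = 15.8×2.515×1.995 = 79.28 ft³/s
Panel 2-3: Δb = 14.3 ft, d̄ = (3.56+5.79)/2 = 4.675, v̄ = (2.34+3.05)/2 = 2.695 → q = 14.3×4.675×2.695 = 180.2 ft³/s
Panel 3-4: Δb = 9 ft, d̄ = (5.79+5.16)/2 = 5.475, v̄ = (3.05+2.99)/2 = 3.02 → q = 9×5.475×3.02 = 148.8 ft³/s
Panel 4-5: Δb = 30.8 ft, d̄ = (5.16+3.03)/2 = 4.095, v̄ = (2.99+1.97)/2 = 2.48 → q = 30.8×4.095×2.48 = 312.8 ft³/s
Panel 5-6: Δb = 6.8 ft, d̄ = (3.03+3.18)/2 = 3.105, v̄ = (1.97+2.57)/2 = 2.27 → q = 6.8×3.105×2.27 = 47.93 ft³/s
Panel 6-7: Δb = 10.6 ft, d̄ = (3.18+1.00)/2 = 2.09, v̄ = (2.57+1.43)/2 = 2 → q = 10.6×2.09×2 = 44.31 ft³/s
Q = Σ q = 813.3 ft³/s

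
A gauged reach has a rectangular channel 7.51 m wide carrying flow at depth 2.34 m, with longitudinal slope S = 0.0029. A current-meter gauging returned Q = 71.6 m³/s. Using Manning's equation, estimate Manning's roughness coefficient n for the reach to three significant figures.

0.0169

A = b·y = 7.51 × 2.34 = 17.57 m²
P = b + 2y = 7.51 + 2×2.34 = 12.19 m
R = A/P = 17.57/12.19 = 1.442 m
n = (1/Q)·A·R^(2/3)·S^(1/2) = (1/71.6) × 17.57 × 1.276 × 0.05385 = 0.01687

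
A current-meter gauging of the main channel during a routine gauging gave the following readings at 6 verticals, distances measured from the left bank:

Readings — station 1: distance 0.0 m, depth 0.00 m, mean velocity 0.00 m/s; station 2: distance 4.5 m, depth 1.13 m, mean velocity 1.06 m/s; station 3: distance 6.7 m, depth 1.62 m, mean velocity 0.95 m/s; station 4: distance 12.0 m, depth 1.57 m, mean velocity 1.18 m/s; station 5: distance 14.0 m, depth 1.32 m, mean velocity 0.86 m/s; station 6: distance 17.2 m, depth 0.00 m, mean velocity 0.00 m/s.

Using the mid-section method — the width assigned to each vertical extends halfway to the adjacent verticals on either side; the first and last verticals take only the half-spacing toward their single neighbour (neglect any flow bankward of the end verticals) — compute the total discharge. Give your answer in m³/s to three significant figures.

w_2 = (6.7 − 0.0)/2 = 3.35 m; q_2 = 1.06 × 1.13 × 3.35 = 4.013 m³/s
w_3 = (12.0 − 4.5)/2 = 3.75 m; q_3 = 0.95 × 1.62 × 3.75 = 5.771 m³/s
w_4 = (14.0 − 6.7)/2 = 3.65 m; q_4 = 1.18 × 1.57 × 3.65 = 6.762 m³/s
w_5 = (17.2 − 12.0)/2 = 2.6 m; q_5 = 0.86 × 1.32 × 2.6 = 2.952 m³/s
Stations 1, 6 contribute zero (depth or velocity is 0).
Q = Σ qᵢ = 19.50 m³/s

19.5 m³/s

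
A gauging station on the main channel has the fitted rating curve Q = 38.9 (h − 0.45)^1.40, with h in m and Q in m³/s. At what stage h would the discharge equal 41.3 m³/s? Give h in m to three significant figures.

1.49 m

h − h₀ = (Q/C)^(1/b) = (41.3/38.9)^(1/1.40) = 1.044 m
h = 0.45 + 1.044 = 1.494 m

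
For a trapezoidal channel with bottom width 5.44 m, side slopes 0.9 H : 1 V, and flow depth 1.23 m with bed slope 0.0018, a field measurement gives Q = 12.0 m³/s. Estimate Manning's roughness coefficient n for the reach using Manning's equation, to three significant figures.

0.0269

A = (b + z·y)·y = (5.44 + 0.9×1.23)×1.23 = 8.053 m²
P = b + 2y√(1+z²) = 5.44 + 2×1.23×√(1+0.9²) = 8.750 m
R = A/P = 8.053/8.750 = 0.9204 m
n = (1/Q)·A·R^(2/3)·S^(1/2) = (1/12.0) × 8.053 × 0.9462 × 0.04243 = 0.02694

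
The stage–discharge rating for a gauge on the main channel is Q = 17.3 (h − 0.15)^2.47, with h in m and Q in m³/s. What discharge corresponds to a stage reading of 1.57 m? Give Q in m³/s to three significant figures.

41.1 m³/s

Q = 17.3 × (1.57 − 0.15)^2.47 = 17.3 × 1.42^2.47 = 41.13 m³/s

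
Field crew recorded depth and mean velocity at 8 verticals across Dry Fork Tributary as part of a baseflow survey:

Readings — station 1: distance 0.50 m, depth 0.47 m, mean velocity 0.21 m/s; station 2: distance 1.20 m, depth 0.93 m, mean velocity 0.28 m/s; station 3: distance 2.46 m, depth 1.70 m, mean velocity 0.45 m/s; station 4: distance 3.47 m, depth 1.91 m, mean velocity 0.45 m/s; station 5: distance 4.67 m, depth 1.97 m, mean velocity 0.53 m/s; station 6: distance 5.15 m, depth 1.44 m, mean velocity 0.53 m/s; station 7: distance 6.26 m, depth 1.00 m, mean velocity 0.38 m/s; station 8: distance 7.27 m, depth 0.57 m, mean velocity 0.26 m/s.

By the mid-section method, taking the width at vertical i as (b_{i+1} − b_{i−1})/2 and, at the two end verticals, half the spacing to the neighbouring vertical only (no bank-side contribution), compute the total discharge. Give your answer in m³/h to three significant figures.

14600 m³/h

w_1 = (1.20 − 0.50)/2 = 0.35 m; q_1 = 0.21 × 0.47 × 0.35 = 0.03455 m³/s
w_2 = (2.46 − 0.50)/2 = 0.98 m; q_2 = 0.28 × 0.93 × 0.98 = 0.2552 m³/s
w_3 = (3.47 − 1.20)/2 = 1.135 m; q_3 = 0.45 × 1.70 × 1.135 = 0.8683 m³/s
w_4 = (4.67 − 2.46)/2 = 1.105 m; q_4 = 0.45 × 1.91 × 1.105 = 0.9497 m³/s
w_5 = (5.15 − 3.47)/2 = 0.84 m; q_5 = 0.53 × 1.97 × 0.84 = 0.8770 m³/s
w_6 = (6.26 − 4.67)/2 = 0.795 m; q_6 = 0.53 × 1.44 × 0.795 = 0.6067 m³/s
w_7 = (7.27 − 5.15)/2 = 1.06 m; q_7 = 0.38 × 1.00 × 1.06 = 0.4028 m³/s
w_8 = (7.27 − 6.26)/2 = 0.505 m; q_8 = 0.26 × 0.57 × 0.505 = 0.07484 m³/s
Q = Σ qᵢ = 4.069 m³/s
= 4.069 × 3600 = 14650 m³/h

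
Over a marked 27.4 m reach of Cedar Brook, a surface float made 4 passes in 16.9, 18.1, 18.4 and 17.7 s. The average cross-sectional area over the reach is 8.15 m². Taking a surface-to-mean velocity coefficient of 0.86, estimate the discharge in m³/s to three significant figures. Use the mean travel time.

t̄ = (16.9 + 18.1 + 18.4 + 17.7) / 4 = 17.775 s
v_surface = L / t̄ = 27.4 / 17.775 = 1.541 m/s
v_mean = 0.86 × 1.541 = 1.326 m/s
Q = A × v_mean = 8.15 × 1.326 = 10.80 m³/s

10.8 m³/s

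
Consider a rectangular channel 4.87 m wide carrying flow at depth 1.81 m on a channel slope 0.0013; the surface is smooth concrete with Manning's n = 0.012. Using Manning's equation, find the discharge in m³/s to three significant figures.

27.2 m³/s

A = b·y = 4.87 × 1.81 = 8.815 m²
P = b + 2y = 4.87 + 2×1.81 = 8.490 m
R = A/P = 8.815/8.490 = 1.038 m
Q = (1/n)·A·R^(2/3)·S^(1/2) = (1/0.012) × 8.815 × 1.038^(2/3) × 0.0013^(1/2) = 27.16 m³/s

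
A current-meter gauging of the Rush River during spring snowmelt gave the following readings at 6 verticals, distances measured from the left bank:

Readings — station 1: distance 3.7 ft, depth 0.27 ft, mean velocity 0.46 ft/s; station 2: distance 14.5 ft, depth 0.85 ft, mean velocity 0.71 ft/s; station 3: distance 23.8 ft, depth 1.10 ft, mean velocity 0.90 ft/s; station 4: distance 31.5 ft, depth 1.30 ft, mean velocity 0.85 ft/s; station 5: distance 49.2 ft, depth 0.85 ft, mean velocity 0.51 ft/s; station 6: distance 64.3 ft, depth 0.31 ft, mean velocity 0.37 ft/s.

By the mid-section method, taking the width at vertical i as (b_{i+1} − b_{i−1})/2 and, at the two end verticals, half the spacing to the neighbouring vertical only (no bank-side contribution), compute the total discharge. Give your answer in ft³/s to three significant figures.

37.2 ft³/s

w_1 = (14.5 − 3.7)/2 = 5.4 ft; q_1 = 0.46 × 0.27 × 5.4 = 0.6707 ft³/s
w_2 = (23.8 − 3.7)/2 = 10.05 ft; q_2 = 0.71 × 0.85 × 10.05 = 6.065 ft³/s
w_3 = (31.5 − 14.5)/2 = 8.5 ft; q_3 = 0.90 × 1.10 × 8.5 = 8.415 ft³/s
w_4 = (49.2 − 23.8)/2 = 12.7 ft; q_4 = 0.85 × 1.30 × 12.7 = 14.03 ft³/s
w_5 = (64.3 − 31.5)/2 = 16.4 ft; q_5 = 0.51 × 0.85 × 16.4 = 7.109 ft³/s
w_6 = (64.3 − 49.2)/2 = 7.55 ft; q_6 = 0.37 × 0.31 × 7.55 = 0.8660 ft³/s
Q = Σ qᵢ = 37.16 ft³/s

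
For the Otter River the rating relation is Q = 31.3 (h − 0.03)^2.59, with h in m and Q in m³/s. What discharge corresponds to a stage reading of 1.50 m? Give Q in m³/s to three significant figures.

84.9 m³/s

Q = 31.3 × (1.50 − 0.03)^2.59 = 31.3 × 1.47^2.59 = 84.90 m³/s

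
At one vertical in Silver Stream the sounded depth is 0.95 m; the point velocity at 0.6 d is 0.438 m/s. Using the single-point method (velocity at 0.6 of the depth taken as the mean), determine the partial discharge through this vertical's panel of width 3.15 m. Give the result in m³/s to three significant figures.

v̄ = v₀.₆ = 0.438 m/s
q = v̄ × d × w = 0.4380 × 0.95 × 3.15 = 1.311 m³/s

1.31 m³/s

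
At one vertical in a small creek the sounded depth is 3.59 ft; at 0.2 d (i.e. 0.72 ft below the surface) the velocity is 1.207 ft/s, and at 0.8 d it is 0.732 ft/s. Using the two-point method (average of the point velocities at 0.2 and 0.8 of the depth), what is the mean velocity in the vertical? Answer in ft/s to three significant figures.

0.970 ft/s

v̄ = (1.207 + 0.732) / 2 = 0.9695 ft/s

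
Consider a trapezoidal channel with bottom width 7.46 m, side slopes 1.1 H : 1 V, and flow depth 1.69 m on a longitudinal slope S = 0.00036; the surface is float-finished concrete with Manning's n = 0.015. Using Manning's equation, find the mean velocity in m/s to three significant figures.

1.48 m/s

A = (b + z·y)·y = (7.46 + 1.1×1.69)×1.69 = 15.75 m²
P = b + 2y√(1+z²) = 7.46 + 2×1.69×√(1+1.1²) = 12.48 m
R = A/P = 15.75/12.48 = 1.261 m
Q = (1/n)·A·R^(2/3)·S^(1/2) = (1/0.015) × 15.75 × 1.261^(2/3) × 0.00036^(1/2) = 23.26 m³/s
V = Q/A = 23.26/15.75 = 1.477 m/s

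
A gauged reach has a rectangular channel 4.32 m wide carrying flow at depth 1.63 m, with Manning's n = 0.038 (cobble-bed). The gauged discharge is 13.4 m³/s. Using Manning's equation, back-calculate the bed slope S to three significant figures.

A = b·y = 4.32 × 1.63 = 7.042 m²
P = b + 2y = 4.32 + 2×1.63 = 7.580 m
R = A/P = 7.042/7.580 = 0.9290 m
S = (Q·n / (1·A·R^(2/3)))² = (13.4×0.038 / (1×7.042×0.9521))² = 0.005769

0.00577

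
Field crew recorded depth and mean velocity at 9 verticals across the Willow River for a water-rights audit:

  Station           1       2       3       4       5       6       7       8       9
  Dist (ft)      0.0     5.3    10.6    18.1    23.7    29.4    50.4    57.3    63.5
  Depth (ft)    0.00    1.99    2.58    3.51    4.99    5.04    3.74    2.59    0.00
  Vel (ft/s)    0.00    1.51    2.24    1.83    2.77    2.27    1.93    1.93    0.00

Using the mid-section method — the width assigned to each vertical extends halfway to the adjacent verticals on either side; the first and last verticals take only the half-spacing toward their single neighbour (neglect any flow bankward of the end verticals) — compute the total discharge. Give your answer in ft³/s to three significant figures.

459 ft³/s

w_2 = (10.6 − 0.0)/2 = 5.3 ft; q_2 = 1.51 × 1.99 × 5.3 = 15.93 ft³/s
w_3 = (18.1 − 5.3)/2 = 6.4 ft; q_3 = 2.24 × 2.58 × 6.4 = 36.99 ft³/s
w_4 = (23.7 − 10.6)/2 = 6.55 ft; q_4 = 1.83 × 3.51 × 6.55 = 42.07 ft³/s
w_5 = (29.4 − 18.1)/2 = 5.65 ft; q_5 = 2.77 × 4.99 × 5.65 = 78.10 ft³/s
w_6 = (50.4 − 23.7)/2 = 13.35 ft; q_6 = 2.27 × 5.04 × 13.35 = 152.7 ft³/s
w_7 = (57.3 − 29.4)/2 = 13.95 ft; q_7 = 1.93 × 3.74 × 13.95 = 100.7 ft³/s
w_8 = (63.5 − 50.4)/2 = 6.55 ft; q_8 = 1.93 × 2.59 × 6.55 = 32.74 ft³/s
Stations 1, 9 contribute zero (depth or velocity is 0).
Q = Σ qᵢ = 459.3 ft³/s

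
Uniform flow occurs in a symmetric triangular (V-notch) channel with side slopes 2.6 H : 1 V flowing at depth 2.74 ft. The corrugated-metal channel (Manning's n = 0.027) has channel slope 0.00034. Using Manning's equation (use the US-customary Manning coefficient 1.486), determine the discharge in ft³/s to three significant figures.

A = z·y² = 2.6×2.74² = 19.52 ft²
P = 2y√(1+z²) = 2×2.74×√(1+2.6²) = 15.27 ft
R = A/P = 19.52/15.27 = 1.279 ft
Q = (1.486/n)·A·R^(2/3)·S^(1/2) = (1.486/0.027) × 19.52 × 1.279^(2/3) × 0.00034^(1/2) = 23.34 ft³/s

23.3 ft³/s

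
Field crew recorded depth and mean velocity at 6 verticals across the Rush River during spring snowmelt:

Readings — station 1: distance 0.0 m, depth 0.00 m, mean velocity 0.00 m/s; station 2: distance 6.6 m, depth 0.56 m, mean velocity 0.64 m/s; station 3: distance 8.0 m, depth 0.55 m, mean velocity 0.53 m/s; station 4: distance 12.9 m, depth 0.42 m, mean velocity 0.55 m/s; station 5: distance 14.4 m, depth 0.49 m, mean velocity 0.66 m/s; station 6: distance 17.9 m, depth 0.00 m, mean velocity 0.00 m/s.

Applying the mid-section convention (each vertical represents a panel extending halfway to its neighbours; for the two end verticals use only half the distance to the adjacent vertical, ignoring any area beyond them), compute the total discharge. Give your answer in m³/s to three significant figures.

w_2 = (8.0 − 0.0)/2 = 4 m; q_2 = 0.64 × 0.56 × 4 = 1.434 m³/s
w_3 = (12.9 − 6.6)/2 = 3.15 m; q_3 = 0.53 × 0.55 × 3.15 = 0.9182 m³/s
w_4 = (14.4 − 8.0)/2 = 3.2 m; q_4 = 0.55 × 0.42 × 3.2 = 0.7392 m³/s
w_5 = (17.9 − 12.9)/2 = 2.5 m; q_5 = 0.66 × 0.49 × 2.5 = 0.8085 m³/s
Stations 1, 6 contribute zero (depth or velocity is 0).
Q = Σ qᵢ = 3.900 m³/s

3.90 m³/s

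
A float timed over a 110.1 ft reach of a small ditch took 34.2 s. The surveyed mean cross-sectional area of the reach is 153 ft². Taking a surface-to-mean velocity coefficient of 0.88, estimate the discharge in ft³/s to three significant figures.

433 ft³/s

v_surface = L / t̄ = 110.1 / 34.2 = 3.219 ft/s
v_mean = 0.88 × 3.219 = 2.833 ft/s
Q = A × v_mean = 153 × 2.833 = 433.4 ft³/s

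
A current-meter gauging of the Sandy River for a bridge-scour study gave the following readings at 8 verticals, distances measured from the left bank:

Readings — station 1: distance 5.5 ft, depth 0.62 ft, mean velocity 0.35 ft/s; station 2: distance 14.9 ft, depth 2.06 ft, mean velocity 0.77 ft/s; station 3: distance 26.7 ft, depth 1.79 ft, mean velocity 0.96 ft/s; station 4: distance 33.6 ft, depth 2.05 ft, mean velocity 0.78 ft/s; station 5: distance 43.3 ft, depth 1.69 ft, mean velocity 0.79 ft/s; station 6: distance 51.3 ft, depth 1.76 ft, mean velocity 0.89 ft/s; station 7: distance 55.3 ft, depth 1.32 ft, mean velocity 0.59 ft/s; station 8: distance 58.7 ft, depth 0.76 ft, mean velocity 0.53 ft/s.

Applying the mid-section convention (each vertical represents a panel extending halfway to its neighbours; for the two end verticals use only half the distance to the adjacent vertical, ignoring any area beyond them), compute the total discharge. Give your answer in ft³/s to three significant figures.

w_1 = (14.9 − 5.5)/2 = 4.7 ft; q_1 = 0.35 × 0.62 × 4.7 = 1.020 ft³/s
w_2 = (26.7 − 5.5)/2 = 10.6 ft; q_2 = 0.77 × 2.06 × 10.6 = 16.81 ft³/s
w_3 = (33.6 − 14.9)/2 = 9.35 ft; q_3 = 0.96 × 1.79 × 9.35 = 16.07 ft³/s
w_4 = (43.3 − 26.7)/2 = 8.3 ft; q_4 = 0.78 × 2.05 × 8.3 = 13.27 ft³/s
w_5 = (51.3 − 33.6)/2 = 8.85 ft; q_5 = 0.79 × 1.69 × 8.85 = 11.82 ft³/s
w_6 = (55.3 − 43.3)/2 = 6 ft; q_6 = 0.89 × 1.76 × 6 = 9.398 ft³/s
w_7 = (58.7 − 51.3)/2 = 3.7 ft; q_7 = 0.59 × 1.32 × 3.7 = 2.882 ft³/s
w_8 = (58.7 − 55.3)/2 = 1.7 ft; q_8 = 0.53 × 0.76 × 1.7 = 0.6848 ft³/s
Q = Σ qᵢ = 71.95 ft³/s

72.0 ft³/s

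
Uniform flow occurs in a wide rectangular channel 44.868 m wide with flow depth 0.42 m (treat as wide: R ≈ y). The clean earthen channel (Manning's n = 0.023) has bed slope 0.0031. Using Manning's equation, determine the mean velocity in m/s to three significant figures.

A = b·y = 44.868 × 0.42 = 18.84 m²
Wide channel: R ≈ y = 0.42 m
Q = (1/n)·A·R^(2/3)·S^(1/2) = (1/0.023) × 18.84 × 0.4200^(2/3) × 0.0031^(1/2) = 25.58 m³/s
V = Q/A = 25.58/18.84 = 1.358 m/s

1.36 m/s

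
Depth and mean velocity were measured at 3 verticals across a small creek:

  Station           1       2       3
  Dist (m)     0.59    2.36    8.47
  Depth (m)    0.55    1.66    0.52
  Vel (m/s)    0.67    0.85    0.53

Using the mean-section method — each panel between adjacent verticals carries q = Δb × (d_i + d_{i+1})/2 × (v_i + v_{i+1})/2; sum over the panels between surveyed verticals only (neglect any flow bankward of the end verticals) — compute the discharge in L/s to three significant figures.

6080 L/s

Panel 1-2: Δb = 1.77 m, d̄ = (0.55+1.66)/2 = 1.105, v̄ = (0.67+0.85)/2 = 0.76 → q = 1.77×1.105×0.76 = 1.486 m³/s
Panel 2-3: Δb = 6.11 m, d̄ = (1.66+0.52)/2 = 1.09, v̄ = (0.85+0.53)/2 = 0.69 → q = 6.11×1.09×0.69 = 4.595 m³/s
Q = Σ q = 6.082 m³/s
= 6.082 × 1000 = 6082 L/s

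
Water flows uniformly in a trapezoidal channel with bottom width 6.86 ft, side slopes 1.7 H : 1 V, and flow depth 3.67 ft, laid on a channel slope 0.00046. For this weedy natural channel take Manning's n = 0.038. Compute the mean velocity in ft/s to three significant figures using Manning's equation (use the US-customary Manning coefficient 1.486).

A = (b + z·y)·y = (6.86 + 1.7×3.67)×3.67 = 48.07 ft²
P = b + 2y√(1+z²) = 6.86 + 2×3.67×√(1+1.7²) = 21.34 ft
R = A/P = 48.07/21.34 = 2.253 ft
Q = (1.486/n)·A·R^(2/3)·S^(1/2) = (1.486/0.038) × 48.07 × 2.253^(2/3) × 0.00046^(1/2) = 69.30 ft³/s
V = Q/A = 69.30/48.07 = 1.441 ft/s

1.44 ft/s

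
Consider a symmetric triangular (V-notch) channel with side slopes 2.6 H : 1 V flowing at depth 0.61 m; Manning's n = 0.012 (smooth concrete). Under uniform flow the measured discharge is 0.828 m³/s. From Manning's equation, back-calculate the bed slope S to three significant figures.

A = z·y² = 2.6×0.61² = 0.9675 m²
P = 2y√(1+z²) = 2×0.61×√(1+2.6²) = 3.399 m
R = A/P = 0.9675/3.399 = 0.2847 m
S = (Q·n / (1·A·R^(2/3)))² = (0.828×0.012 / (1×0.9675×0.4327))² = 0.0005632

0.000563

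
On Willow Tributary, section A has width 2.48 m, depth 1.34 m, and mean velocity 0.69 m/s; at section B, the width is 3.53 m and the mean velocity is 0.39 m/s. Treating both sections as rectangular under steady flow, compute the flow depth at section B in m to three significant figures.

Q = A₁V₁ = (2.48×1.34) × 0.69 = 2.293 m³/s
d₂ = Q/(b₂ V₂) = 2.293/(3.53×0.39) = 1.666 m

1.67 m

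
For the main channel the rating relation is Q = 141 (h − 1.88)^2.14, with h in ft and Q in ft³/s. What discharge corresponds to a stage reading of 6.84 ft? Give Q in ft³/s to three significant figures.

4340 ft³/s

Q = 141 × (6.84 − 1.88)^2.14 = 141 × 4.96^2.14 = 4341 ft³/s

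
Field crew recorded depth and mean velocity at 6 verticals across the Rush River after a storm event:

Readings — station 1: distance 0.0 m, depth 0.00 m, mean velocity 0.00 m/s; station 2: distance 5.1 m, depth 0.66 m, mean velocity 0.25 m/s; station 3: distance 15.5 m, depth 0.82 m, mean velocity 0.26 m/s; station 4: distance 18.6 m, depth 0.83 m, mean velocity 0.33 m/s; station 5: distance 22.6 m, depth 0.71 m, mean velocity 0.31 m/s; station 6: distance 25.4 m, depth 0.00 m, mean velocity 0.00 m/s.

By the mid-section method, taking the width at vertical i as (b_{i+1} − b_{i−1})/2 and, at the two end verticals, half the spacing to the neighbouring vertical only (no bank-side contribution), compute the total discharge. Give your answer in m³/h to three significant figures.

16000 m³/h

w_2 = (15.5 − 0.0)/2 = 7.75 m; q_2 = 0.25 × 0.66 × 7.75 = 1.279 m³/s
w_3 = (18.6 − 5.1)/2 = 6.75 m; q_3 = 0.26 × 0.82 × 6.75 = 1.439 m³/s
w_4 = (22.6 − 15.5)/2 = 3.55 m; q_4 = 0.33 × 0.83 × 3.55 = 0.9723 m³/s
w_5 = (25.4 − 18.6)/2 = 3.4 m; q_5 = 0.31 × 0.71 × 3.4 = 0.7483 m³/s
Stations 1, 6 contribute zero (depth or velocity is 0).
Q = Σ qᵢ = 4.439 m³/s
= 4.439 × 3600 = 15980 m³/h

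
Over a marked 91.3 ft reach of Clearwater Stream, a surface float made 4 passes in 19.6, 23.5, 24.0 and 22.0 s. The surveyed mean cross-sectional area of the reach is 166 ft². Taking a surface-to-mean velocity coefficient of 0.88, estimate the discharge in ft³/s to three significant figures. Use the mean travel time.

t̄ = (19.6 + 23.5 + 24.0 + 22.0) / 4 = 22.275 s
v_surface = L / t̄ = 91.3 / 22.275 = 4.099 ft/s
v_mean = 0.88 × 4.099 = 3.607 ft/s
Q = A × v_mean = 166 × 3.607 = 598.7 ft³/s

599 ft³/s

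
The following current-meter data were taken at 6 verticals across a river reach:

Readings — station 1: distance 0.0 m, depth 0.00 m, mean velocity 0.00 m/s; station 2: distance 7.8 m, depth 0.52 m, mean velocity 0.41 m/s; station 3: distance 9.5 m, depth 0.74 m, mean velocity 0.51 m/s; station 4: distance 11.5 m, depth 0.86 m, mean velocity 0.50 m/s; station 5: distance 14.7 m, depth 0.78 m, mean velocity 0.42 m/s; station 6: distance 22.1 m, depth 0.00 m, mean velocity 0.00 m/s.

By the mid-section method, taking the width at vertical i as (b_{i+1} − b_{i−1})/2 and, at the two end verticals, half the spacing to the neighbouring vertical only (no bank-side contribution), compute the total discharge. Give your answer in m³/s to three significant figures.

w_2 = (9.5 − 0.0)/2 = 4.75 m; q_2 = 0.41 × 0.52 × 4.75 = 1.013 m³/s
w_3 = (11.5 − 7.8)/2 = 1.85 m; q_3 = 0.51 × 0.74 × 1.85 = 0.6982 m³/s
w_4 = (14.7 − 9.5)/2 = 2.6 m; q_4 = 0.50 × 0.86 × 2.6 = 1.118 m³/s
w_5 = (22.1 − 11.5)/2 = 5.3 m; q_5 = 0.42 × 0.78 × 5.3 = 1.736 m³/s
Stations 1, 6 contribute zero (depth or velocity is 0).
Q = Σ qᵢ = 4.565 m³/s

4.57 m³/s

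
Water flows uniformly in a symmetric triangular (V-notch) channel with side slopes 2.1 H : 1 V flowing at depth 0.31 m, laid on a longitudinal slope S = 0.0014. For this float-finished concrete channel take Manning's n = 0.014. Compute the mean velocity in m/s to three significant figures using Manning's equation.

A = z·y² = 2.1×0.31² = 0.2018 m²
P = 2y√(1+z²) = 2×0.31×√(1+2.1²) = 1.442 m
R = A/P = 0.2018/1.442 = 0.1399 m
Q = (1/n)·A·R^(2/3)·S^(1/2) = (1/0.014) × 0.2018 × 0.1399^(2/3) × 0.0014^(1/2) = 0.1454 m³/s
V = Q/A = 0.1454/0.2018 = 0.7204 m/s

0.720 m/s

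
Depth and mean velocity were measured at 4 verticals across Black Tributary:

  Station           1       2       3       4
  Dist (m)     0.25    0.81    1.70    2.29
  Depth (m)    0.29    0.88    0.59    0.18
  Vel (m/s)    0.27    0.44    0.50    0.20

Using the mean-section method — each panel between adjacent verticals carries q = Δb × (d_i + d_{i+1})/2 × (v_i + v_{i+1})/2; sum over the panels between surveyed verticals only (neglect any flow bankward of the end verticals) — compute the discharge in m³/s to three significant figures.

Panel 1-2: Δb = 0.56 m, d̄ = (0.29+0.88)/2 = 0.585, v̄ = (0.27+0.44)/2 = 0.355 → q = 0.56×0.585×0.355 = 0.1163 m³/s
Panel 2-3: Δb = 0.89 m, d̄ = (0.88+0.59)/2 = 0.735, v̄ = (0.44+0.50)/2 = 0.47 → q = 0.89×0.735×0.47 = 0.3075 m³/s
Panel 3-4: Δb = 0.59 m, d̄ = (0.59+0.18)/2 = 0.385, v̄ = (0.50+0.20)/2 = 0.35 → q = 0.59×0.385×0.35 = 0.07950 m³/s
Q = Σ q = 0.5033 m³/s

0.503 m³/s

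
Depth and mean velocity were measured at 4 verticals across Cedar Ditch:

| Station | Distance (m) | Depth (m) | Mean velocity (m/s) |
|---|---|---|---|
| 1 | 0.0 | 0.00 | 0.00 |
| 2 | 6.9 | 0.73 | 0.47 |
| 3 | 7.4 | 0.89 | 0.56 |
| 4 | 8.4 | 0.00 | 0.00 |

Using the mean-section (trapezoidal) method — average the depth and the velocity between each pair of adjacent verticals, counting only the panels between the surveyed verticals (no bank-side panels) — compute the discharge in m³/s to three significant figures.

Panel 1-2: Δb = 6.9 m, d̄ = (0.00+0.73)/2 = 0.365, v̄ = (0.00+0.47)/2 = 0.235 → q = 6.9×0.365×0.235 = 0.5918 m³/s
Panel 2-3: Δb = 0.5 m, d̄ = (0.73+0.89)/2 = 0.81, v̄ = (0.47+0.56)/2 = 0.515 → q = 0.5×0.81×0.515 = 0.2086 m³/s
Panel 3-4: Δb = 1 m, d̄ = (0.89+0.00)/2 = 0.445, v̄ = (0.56+0.00)/2 = 0.28 → q = 1×0.445×0.28 = 0.1246 m³/s
Q = Σ q = 0.9250 m³/s

0.925 m³/s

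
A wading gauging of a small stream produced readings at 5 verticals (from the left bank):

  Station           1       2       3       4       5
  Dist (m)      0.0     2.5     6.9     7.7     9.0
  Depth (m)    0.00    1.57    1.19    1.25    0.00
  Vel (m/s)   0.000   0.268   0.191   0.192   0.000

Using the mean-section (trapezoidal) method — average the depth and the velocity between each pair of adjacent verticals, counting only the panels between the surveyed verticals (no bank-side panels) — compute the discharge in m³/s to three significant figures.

1.92 m³/s

Panel 1-2: Δb = 2.5 m, d̄ = (0.00+1.57)/2 = 0.785, v̄ = (0.000+0.268)/2 = 0.134 → q = 2.5×0.785×0.134 = 0.2630 m³/s
Panel 2-3: Δb = 4.4 m, d̄ = (1.57+1.19)/2 = 1.38, v̄ = (0.268+0.191)/2 = 0.2295 → q = 4.4×1.38×0.2295 = 1.394 m³/s
Panel 3-4: Δb = 0.8 m, d̄ = (1.19+1.25)/2 = 1.22, v̄ = (0.191+0.192)/2 = 0.1915 → q = 0.8×1.22×0.1915 = 0.1869 m³/s
Panel 4-5: Δb = 1.3 m, d̄ = (1.25+0.00)/2 = 0.625, v̄ = (0.192+0.000)/2 = 0.096 → q = 1.3×0.625×0.096 = 0.07800 m³/s
Q = Σ q = 1.921 m³/s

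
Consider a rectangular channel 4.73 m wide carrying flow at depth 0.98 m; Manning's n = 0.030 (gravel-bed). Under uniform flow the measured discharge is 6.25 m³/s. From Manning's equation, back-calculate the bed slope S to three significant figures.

0.00267

A = b·y = 4.73 × 0.98 = 4.635 m²
P = b + 2y = 4.73 + 2×0.98 = 6.690 m
R = A/P = 4.635/6.690 = 0.6929 m
S = (Q·n / (1·A·R^(2/3)))² = (6.25×0.030 / (1×4.635×0.7830))² = 0.002669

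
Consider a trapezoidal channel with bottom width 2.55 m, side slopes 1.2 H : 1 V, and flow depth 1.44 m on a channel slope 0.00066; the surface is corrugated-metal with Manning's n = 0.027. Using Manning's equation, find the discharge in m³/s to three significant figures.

5.36 m³/s

A = (b + z·y)·y = (2.55 + 1.2×1.44)×1.44 = 6.160 m²
P = b + 2y√(1+z²) = 2.55 + 2×1.44×√(1+1.2²) = 7.049 m
R = A/P = 6.160/7.049 = 0.8740 m
Q = (1/n)·A·R^(2/3)·S^(1/2) = (1/0.027) × 6.160 × 0.8740^(2/3) × 0.00066^(1/2) = 5.358 m³/s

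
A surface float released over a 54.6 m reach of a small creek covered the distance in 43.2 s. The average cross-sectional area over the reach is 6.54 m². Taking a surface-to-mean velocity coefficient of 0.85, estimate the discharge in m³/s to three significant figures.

7.03 m³/s

v_surface = L / t̄ = 54.6 / 43.2 = 1.264 m/s
v_mean = 0.85 × 1.264 = 1.074 m/s
Q = A × v_mean = 6.54 × 1.074 = 7.026 m³/s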